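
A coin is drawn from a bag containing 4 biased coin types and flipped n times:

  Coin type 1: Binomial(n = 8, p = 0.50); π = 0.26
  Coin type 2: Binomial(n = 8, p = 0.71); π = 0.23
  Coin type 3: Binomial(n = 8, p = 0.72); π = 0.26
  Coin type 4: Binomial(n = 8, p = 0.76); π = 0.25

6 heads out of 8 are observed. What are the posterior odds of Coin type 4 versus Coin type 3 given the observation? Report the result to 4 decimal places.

The posterior odds equal the prior odds times the likelihood ratio: (π_i/π_j)·(f_i(x)/f_j(x)).
Binomial probabilities:
  f_1 = 0.109375
  f_2 = 0.301651
  f_3 = 0.305822
  f_4 = 0.310786
Odds = (0.25/0.26) × (0.310786/0.305822) = 0.961538 × 1.01623 ≈ 0.9771

0.9771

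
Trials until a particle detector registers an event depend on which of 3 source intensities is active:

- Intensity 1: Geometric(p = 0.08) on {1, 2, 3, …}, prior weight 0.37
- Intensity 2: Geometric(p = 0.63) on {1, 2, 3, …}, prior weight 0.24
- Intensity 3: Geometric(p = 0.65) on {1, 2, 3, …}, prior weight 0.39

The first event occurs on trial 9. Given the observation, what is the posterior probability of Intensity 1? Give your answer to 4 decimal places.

Posterior ∝ prior × likelihood, so P(k | x) ∝ w_k f_k(x); normalise over all components.
Component likelihoods at x = 9:
  f_1 = 0.0410575
  f_2 = 0.000221286
  f_3 = 0.000146372
Prior × likelihood for each component:
  w_1·f_1 = 0.37 × 0.0410575 = 0.0151913
  w_2·f_2 = 0.24 × 0.000221286 = 5.31087e-05
  w_3·f_3 = 0.39 × 0.000146372 = 5.7085e-05
Evidence: 0.0151913 + 5.31087e-05 + 5.7085e-05 = 0.0153015
P(Intensity 1 | 9) = 0.0151913 / 0.0153015 ≈ 0.9928

0.9928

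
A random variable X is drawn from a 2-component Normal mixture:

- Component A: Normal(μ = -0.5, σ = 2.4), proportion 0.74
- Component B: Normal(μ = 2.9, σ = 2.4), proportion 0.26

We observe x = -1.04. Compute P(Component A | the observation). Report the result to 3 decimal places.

By Bayes' theorem, P(k | x) = w_k f_k(x) / Σ_j w_j f_j(x).
Component likelihoods at x = -1.04:
  p_A = 0.162071
  p_B = 0.0431988
Prior × likelihood for each component:
  w_A·p_A = 0.74 × 0.162071 = 0.119933
  w_B·p_B = 0.26 × 0.0431988 = 0.0112317
Sum: 0.119933 + 0.0112317 = 0.131164
Responsibility of Component A: 0.119933 / 0.131164 ≈ 0.914

0.914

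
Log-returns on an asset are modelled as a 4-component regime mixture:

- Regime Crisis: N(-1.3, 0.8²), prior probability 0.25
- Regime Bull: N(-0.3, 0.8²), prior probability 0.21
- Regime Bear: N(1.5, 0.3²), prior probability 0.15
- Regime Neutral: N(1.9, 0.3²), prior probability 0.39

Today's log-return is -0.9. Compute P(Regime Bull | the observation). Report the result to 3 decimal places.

0.418

Apply Bayes' rule: the posterior for each component is proportional to its prior times its likelihood at x.
Component likelihoods at x = -0.9:
  L_Crisis = (1/(0.8·√(2π)))·exp(−(-0.9−-1.3)²/(2·0.8²)) = 0.498678·exp(-0.12500) = 0.440082
  L_Bull = (1/(0.8·√(2π)))·exp(−(-0.9−-0.3)²/(2·0.8²)) = 0.498678·exp(-0.28125) = 0.376422
  L_Bear = (1/(0.3·√(2π)))·exp(−(-0.9−1.5)²/(2·0.3²)) = 1.329808·exp(-32.00000) = 1.68409e-14
  L_Neutral = (1/(0.3·√(2π)))·exp(−(-0.9−1.9)²/(2·0.3²)) = 1.329808·exp(-43.55556) = 1.61381e-19
Multiply by the mixture weights:
  π_Crisis·L_Crisis = 0.25 × 0.440082 = 0.11002
  π_Bull·L_Bull = 0.21 × 0.376422 = 0.0790486
  π_Bear·L_Bear = 0.15 × 1.68409e-14 = 2.52614e-15
  π_Neutral·L_Neutral = 0.39 × 1.61381e-19 = 6.29384e-20
Normaliser: 0.11002 + 0.0790486 + 2.52614e-15 + 6.29384e-20 = 0.189069
P(Regime Bull | the observation) = 0.0790486 / 0.189069 ≈ 0.418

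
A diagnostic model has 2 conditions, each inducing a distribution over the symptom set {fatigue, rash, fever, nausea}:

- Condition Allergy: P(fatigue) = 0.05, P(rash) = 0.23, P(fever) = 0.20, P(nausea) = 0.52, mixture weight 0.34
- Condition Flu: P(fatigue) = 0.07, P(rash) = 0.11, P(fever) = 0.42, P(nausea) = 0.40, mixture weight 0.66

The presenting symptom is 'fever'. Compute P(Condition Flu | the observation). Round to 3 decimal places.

0.803

Apply Bayes' rule: the posterior for each component is proportional to its prior times its likelihood at x.
Evaluate each component's likelihood at the observed value:
  p_Allergy = 0.2
  p_Flu = 0.42
Unnormalised posteriors:
  w_Allergy·p_Allergy = 0.34 × 0.2 = 0.068
  w_Flu·p_Flu = 0.66 × 0.42 = 0.2772
Sum: 0.068 + 0.2772 = 0.3452
So the posterior for Condition Flu is 0.2772 / 0.3452 ≈ 0.803.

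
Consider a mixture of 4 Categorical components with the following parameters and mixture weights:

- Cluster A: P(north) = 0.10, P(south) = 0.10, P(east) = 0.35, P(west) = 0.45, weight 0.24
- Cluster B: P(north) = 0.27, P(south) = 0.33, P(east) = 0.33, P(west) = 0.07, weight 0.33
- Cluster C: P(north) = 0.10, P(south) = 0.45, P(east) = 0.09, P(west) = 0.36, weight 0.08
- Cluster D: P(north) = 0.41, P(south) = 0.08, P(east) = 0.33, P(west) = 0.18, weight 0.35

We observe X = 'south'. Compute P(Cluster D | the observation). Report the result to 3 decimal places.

The responsibility of component k is π_k f_k(x) divided by Σ_j π_j f_j(x).
Evaluate each component's likelihood at the observed value:
  L_A = P(south | comp) = 0.10
  L_B = P(south | comp) = 0.33
  L_C = P(south | comp) = 0.45
  L_D = P(south | comp) = 0.08
Weight by the priors:
  π_A·L_A = 0.24 × 0.1 = 0.024
  π_B·L_B = 0.33 × 0.33 = 0.1089
  π_C·L_C = 0.08 × 0.45 = 0.036
  π_D·L_D = 0.35 × 0.08 = 0.028
Normaliser: 0.024 + 0.1089 + 0.036 + 0.028 = 0.1969
P(Cluster D | 'south') = 0.028 / 0.1969 ≈ 0.142

0.142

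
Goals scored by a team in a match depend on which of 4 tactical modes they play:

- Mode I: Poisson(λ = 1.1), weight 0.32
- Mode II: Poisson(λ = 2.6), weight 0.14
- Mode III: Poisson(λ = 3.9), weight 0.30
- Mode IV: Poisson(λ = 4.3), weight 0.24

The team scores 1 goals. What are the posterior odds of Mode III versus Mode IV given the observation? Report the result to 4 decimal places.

The posterior odds equal the prior odds times the likelihood ratio: (π_i/π_j)·(f_i(x)/f_j(x)).
Evaluate each component's likelihood at the observed value:
  f_I = 0.366158
  f_II = 0.193111
  f_III = 0.0789435
  f_IV = 0.0583448
Odds = (0.30/0.24) × (0.0789435/0.0583448) = 1.25 × 1.35305 ≈ 1.6913

1.6913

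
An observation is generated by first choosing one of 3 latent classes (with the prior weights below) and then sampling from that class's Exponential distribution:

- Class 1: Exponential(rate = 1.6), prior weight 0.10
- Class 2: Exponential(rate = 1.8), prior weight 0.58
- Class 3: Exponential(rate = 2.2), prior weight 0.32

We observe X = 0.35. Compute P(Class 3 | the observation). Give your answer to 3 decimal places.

0.335

By Bayes' theorem, P(k | x) = π_k f_k(x) / Σ_j π_j f_j(x).
Exponential densities:
  f_1 = 0.913935
  f_2 = 0.958665
  f_3 = 1.01863
Unnormalised posteriors:
  π_1·f_1 = 0.10 × 0.913935 = 0.0913935
  π_2·f_2 = 0.58 × 0.958665 = 0.556026
  π_3·f_3 = 0.32 × 1.01863 = 0.325961
Normaliser: 0.0913935 + 0.556026 + 0.325961 = 0.97338
So the posterior for Class 3 is 0.325961 / 0.97338 ≈ 0.335.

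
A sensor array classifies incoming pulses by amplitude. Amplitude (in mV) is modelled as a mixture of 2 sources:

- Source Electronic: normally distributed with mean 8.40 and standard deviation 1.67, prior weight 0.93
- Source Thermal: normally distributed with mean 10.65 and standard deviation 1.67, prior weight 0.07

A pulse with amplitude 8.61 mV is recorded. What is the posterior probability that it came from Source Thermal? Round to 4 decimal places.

Apply Bayes' rule: the posterior for each component is proportional to its prior times its likelihood at x.
Normal densities:
  f_Electronic = 0.237006
  f_Thermal = 0.113283
Multiply by the mixture weights:
  w_Electronic·f_Electronic = 0.93 × 0.237006 = 0.220416
  w_Thermal·f_Thermal = 0.07 × 0.113283 = 0.00792984
Marginal: 0.220416 + 0.00792984 = 0.228346
P(Source Thermal | x) ≈ 0.0347

0.0347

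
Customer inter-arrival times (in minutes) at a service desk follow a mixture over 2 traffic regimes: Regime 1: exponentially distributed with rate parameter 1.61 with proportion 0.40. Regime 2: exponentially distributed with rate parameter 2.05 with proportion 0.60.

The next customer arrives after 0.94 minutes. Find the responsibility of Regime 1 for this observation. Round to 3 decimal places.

0.442

By Bayes' theorem, P(k | x) = w_k f_k(x) / Σ_j w_j f_j(x).
Evaluate each component's likelihood at the observed value:
  f_1 = 1.61·e^(−1.61·0.94) = 1.61·e^(−1.5134) = 0.354458
  f_2 = 2.05·e^(−2.05·0.94) = 2.05·e^(−1.9270) = 0.298448
Unnormalised posteriors:
  w_1·f_1 = 0.40 × 0.354458 = 0.141783
  w_2·f_2 = 0.60 × 0.298448 = 0.179069
Marginal: 0.141783 + 0.179069 = 0.320852
P(Regime 1 | data) ≈ 0.442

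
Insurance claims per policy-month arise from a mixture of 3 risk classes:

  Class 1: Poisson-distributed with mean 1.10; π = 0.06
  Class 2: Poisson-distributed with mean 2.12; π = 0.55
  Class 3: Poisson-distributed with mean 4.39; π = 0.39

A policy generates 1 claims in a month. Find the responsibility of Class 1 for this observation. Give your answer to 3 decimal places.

Posterior ∝ prior × likelihood, so P(k | x) ∝ P(Z=k) f_k(x); normalise over all components.
Poisson probabilities:
  p_1 = e^(−1.10)·1.10^1/1! = 0.366158
  p_2 = e^(−2.12)·2.12^1/1! = 0.254467
  p_3 = e^(−4.39)·4.39^1/1! = 0.0544392
Prior × likelihood for each component:
  P(Z=1)·p_1 = 0.06 × 0.366158 = 0.0219695
  P(Z=2)·p_2 = 0.55 × 0.254467 = 0.139957
  P(Z=3)·p_3 = 0.39 × 0.0544392 = 0.0212313
Denominator: 0.0219695 + 0.139957 + 0.0212313 = 0.183158
So the posterior for Class 1 is 0.0219695 / 0.183158 ≈ 0.120.

0.120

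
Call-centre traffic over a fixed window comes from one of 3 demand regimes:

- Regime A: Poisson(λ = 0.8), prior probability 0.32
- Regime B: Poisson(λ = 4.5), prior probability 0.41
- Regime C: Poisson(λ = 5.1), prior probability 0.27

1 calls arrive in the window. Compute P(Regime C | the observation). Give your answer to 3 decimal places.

The responsibility of component k is π_k f_k(x) divided by Σ_j π_j f_j(x).
Component likelihoods at x = 1 calls:
  f_A = e^(−0.8)·0.8^1/1! = 0.359463
  f_B = e^(−4.5)·4.5^1/1! = 0.0499905
  f_C = e^(−5.1)·5.1^1/1! = 0.0310934
Weight by the priors:
  π_A·f_A = 0.32 × 0.359463 = 0.115028
  π_B·f_B = 0.41 × 0.0499905 = 0.0204961
  π_C·f_C = 0.27 × 0.0310934 = 0.00839522
Sum: 0.115028 + 0.0204961 + 0.00839522 = 0.14392
So the posterior for Regime C is 0.00839522 / 0.14392 ≈ 0.058.

0.058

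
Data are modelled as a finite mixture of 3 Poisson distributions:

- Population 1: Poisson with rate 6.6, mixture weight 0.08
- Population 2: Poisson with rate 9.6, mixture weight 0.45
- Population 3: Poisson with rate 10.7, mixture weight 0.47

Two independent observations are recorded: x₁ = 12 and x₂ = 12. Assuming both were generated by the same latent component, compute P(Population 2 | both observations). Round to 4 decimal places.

0.3887

The responsibility of component k is w_k f_k(x) divided by Σ_j w_j f_j(x).
Since both observations come from the same component, the likelihood for component k is f_k(x₁)·f_k(x₂).
  p_1 = [0.019402] × [0.019402] = 0.000376438
  p_2 = [0.0866345] × [0.0866345] = 0.00750553
  p_3 = [0.106003] × [0.106003] = 0.0112366
Multiply by the mixture weights:
  w_1·p_1 = 0.08 × 0.000376438 = 3.0115e-05
  w_2·p_2 = 0.45 × 0.00750553 = 0.00337749
  w_3·p_3 = 0.47 × 0.0112366 = 0.0052812
Denominator: 3.0115e-05 + 0.00337749 + 0.0052812 = 0.00868881
P(Population 2 | x) = 0.00337749 / 0.00868881 ≈ 0.3887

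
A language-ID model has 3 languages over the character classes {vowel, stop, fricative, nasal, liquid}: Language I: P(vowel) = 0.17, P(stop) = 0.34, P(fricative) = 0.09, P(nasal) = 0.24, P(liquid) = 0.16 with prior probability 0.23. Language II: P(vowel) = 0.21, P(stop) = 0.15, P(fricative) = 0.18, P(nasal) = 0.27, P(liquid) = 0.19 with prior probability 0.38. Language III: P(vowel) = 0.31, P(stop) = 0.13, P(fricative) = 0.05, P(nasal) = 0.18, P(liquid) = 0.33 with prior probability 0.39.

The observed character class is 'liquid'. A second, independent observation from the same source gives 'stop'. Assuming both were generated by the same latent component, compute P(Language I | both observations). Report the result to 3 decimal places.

Posterior ∝ prior × likelihood, so P(k | x) ∝ w_k f_k(x); normalise over all components.
Since both observations come from the same component, the likelihood for component k is f_k(x₁)·f_k(x₂).
  p_I = [0.16] × [0.34] = 0.0544
  p_II = [0.19] × [0.15] = 0.0285
  p_III = [0.33] × [0.13] = 0.0429
Prior × likelihood for each component:
  w_I·p_I = 0.23 × 0.0544 = 0.012512
  w_II·p_II = 0.38 × 0.0285 = 0.01083
  w_III·p_III = 0.39 × 0.0429 = 0.016731
Sum: 0.012512 + 0.01083 + 0.016731 = 0.040073
So the posterior for Language I is 0.012512 / 0.040073 ≈ 0.312.

0.312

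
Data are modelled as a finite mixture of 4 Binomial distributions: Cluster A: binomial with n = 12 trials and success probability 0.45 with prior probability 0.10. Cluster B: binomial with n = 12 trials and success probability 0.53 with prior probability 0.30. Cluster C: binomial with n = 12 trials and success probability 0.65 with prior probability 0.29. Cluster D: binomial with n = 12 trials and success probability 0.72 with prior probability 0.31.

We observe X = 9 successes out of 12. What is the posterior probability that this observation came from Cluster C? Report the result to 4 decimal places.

Apply Bayes' rule: the posterior for each component is proportional to its prior times its likelihood at x.
Binomial probabilities:
  L_A = C(12,9)·0.45^9·0.55^3 = 220·0.000756681·0.166375 = 0.0276964
  L_B = C(12,9)·0.53^9·0.47^3 = 220·0.00329976·0.103823 = 0.0753701
  L_C = C(12,9)·0.65^9·0.35^3 = 220·0.0207119·0.042875 = 0.195365
  L_D = C(12,9)·0.72^9·0.28^3 = 220·0.0519987·0.021952 = 0.251125
Multiply by the mixture weights:
  π_A·L_A = 0.10 × 0.0276964 = 0.00276964
  π_B·L_B = 0.30 × 0.0753701 = 0.022611
  π_C·L_C = 0.29 × 0.195365 = 0.0566559
  π_D·L_D = 0.31 × 0.251125 = 0.0778486
Marginal: 0.00276964 + 0.022611 + 0.0566559 + 0.0778486 = 0.159885
P(Cluster C | the observation) ≈ 0.3544

0.3544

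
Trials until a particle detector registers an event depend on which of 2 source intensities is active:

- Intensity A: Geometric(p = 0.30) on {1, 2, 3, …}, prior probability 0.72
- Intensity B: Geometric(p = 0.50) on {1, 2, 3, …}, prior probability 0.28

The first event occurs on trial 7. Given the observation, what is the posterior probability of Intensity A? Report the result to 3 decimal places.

Apply Bayes' rule: the posterior for each component is proportional to its prior times its likelihood at x.
Evaluate each component's likelihood at the observed value:
  p_A = 0.30·(1−0.30)^6 = 0.30·0.117649 = 0.0352947
  p_B = 0.50·(1−0.50)^6 = 0.50·0.015625 = 0.0078125
Unnormalised posteriors:
  π_A·p_A = 0.72 × 0.0352947 = 0.0254122
  π_B·p_B = 0.28 × 0.0078125 = 0.0021875
Marginal: 0.0254122 + 0.0021875 = 0.0275997
So the posterior for Intensity A is 0.0254122 / 0.0275997 ≈ 0.921.

0.921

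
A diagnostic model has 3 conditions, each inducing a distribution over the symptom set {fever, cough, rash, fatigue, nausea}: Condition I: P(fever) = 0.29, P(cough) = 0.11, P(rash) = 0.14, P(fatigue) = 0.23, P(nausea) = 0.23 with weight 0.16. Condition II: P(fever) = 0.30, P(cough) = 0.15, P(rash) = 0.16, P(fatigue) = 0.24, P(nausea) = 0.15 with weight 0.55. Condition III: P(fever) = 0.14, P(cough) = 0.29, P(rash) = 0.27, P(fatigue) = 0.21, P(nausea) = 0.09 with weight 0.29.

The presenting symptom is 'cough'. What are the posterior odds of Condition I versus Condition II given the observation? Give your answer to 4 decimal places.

0.2133

Since P(k|x) ∝ π_k f_k(x), the posterior odds are π_i f_i(x) / (π_j f_j(x)).
Evaluate each component's likelihood at the observed value:
  f_I = 0.11
  f_II = 0.15
  f_III = 0.29
Posterior odds = (π_I·f_I) / (π_II·f_II) = (0.16·0.11) / (0.55·0.15) = 0.0176 / 0.0825 ≈ 0.2133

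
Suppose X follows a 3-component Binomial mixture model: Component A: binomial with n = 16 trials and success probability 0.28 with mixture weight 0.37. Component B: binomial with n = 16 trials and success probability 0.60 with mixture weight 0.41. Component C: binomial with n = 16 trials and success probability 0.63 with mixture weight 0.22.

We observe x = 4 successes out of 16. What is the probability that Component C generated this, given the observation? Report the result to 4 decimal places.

0.0050

The responsibility of component k is π_k f_k(x) divided by Σ_j π_j f_j(x).
Component likelihoods at x = 4 successes out of 16:
  L_A = C(16,4)·0.28^4·0.72^12 = 1820·0.00614656·0.0194084 = 0.217117
  L_B = C(16,4)·0.60^4·0.40^12 = 1820·0.1296·1.67772e-05 = 0.00395728
  L_C = C(16,4)·0.63^4·0.37^12 = 1820·0.15753·6.58295e-06 = 0.00188736
Multiply by the mixture weights:
  π_A·L_A = 0.37 × 0.217117 = 0.0803332
  π_B·L_B = 0.41 × 0.00395728 = 0.00162248
  π_C·L_C = 0.22 × 0.00188736 = 0.000415219
Normaliser: 0.0803332 + 0.00162248 + 0.000415219 = 0.0823709
P(Component C | x) ≈ 0.0050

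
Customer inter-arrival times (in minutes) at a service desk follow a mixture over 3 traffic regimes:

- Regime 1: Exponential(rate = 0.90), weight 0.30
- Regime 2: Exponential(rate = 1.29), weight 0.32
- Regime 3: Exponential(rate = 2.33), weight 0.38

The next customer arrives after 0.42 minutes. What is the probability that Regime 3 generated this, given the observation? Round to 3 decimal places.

0.439

Posterior ∝ prior × likelihood, so P(k | x) ∝ π_k f_k(x); normalise over all components.
Component likelihoods at x = 0.42 minutes:
  f_1 = 0.616707
  f_2 = 0.750393
  f_3 = 0.8757
Weight by the priors:
  π_1·f_1 = 0.30 × 0.616707 = 0.185012
  π_2·f_2 = 0.32 × 0.750393 = 0.240126
  π_3·f_3 = 0.38 × 0.8757 = 0.332766
Evidence: 0.185012 + 0.240126 + 0.332766 = 0.757904
So the posterior for Regime 3 is 0.332766 / 0.757904 ≈ 0.439.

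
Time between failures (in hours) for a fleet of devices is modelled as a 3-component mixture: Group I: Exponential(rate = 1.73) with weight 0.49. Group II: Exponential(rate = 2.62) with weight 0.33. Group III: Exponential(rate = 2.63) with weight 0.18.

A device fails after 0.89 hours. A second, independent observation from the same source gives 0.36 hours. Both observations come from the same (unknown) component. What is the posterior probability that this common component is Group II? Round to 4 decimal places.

0.2847

Posterior ∝ prior × likelihood, so P(k | x) ∝ π_k f_k(x); normalise over all components.
Since both observations come from the same component, the likelihood for component k is f_k(x₁)·f_k(x₂).
  f_I = [0.370991] × [0.928042] = 0.344295
  f_II = [0.254456] × [1.02018] = 0.25959
  f_III = [0.253164] × [1.02039] = 0.258326
Unnormalised posteriors:
  π_I·f_I = 0.49 × 0.344295 = 0.168704
  π_II·f_II = 0.33 × 0.25959 = 0.0856647
  π_III·f_III = 0.18 × 0.258326 = 0.0464987
Normaliser: 0.168704 + 0.0856647 + 0.0464987 = 0.300868
Responsibility of Group II: 0.0856647 / 0.300868 ≈ 0.2847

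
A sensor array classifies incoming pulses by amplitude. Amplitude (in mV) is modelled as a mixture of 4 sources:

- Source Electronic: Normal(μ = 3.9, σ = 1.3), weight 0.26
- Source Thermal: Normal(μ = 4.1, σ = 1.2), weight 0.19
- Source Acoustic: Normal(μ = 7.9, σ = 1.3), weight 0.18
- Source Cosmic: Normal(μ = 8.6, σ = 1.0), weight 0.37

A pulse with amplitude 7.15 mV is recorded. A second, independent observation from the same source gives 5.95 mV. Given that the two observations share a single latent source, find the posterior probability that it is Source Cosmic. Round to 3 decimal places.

Posterior ∝ prior × likelihood, so P(k | x) ∝ w_k f_k(x); normalise over all components.
Since both observations come from the same component, the likelihood for component k is f_k(x₁)·f_k(x₂).
  f_Electronic = [(1/(1.3·√(2π)))·exp(−(7.15−3.9)²/(2·1.3²)) = 0.306879·exp(-3.12500) = 0.0134833] × [0.0885094] = 0.0011934
  f_Thermal = [(1/(1.2·√(2π)))·exp(−(7.15−4.1)²/(2·1.2²)) = 0.332452·exp(-3.23003) = 0.0131505] × [0.101304] = 0.0013322
  f_Acoustic = [(1/(1.3·√(2π)))·exp(−(7.15−7.9)²/(2·1.3²)) = 0.306879·exp(-0.16642) = 0.259831] × [0.0996289] = 0.0258867
  f_Cosmic = [(1/(1.0·√(2π)))·exp(−(7.15−8.6)²/(2·1.0²)) = 0.398942·exp(-1.05125) = 0.139431] × [0.0119122] = 0.00166093
Prior × likelihood for each component:
  w_Electronic·f_Electronic = 0.26 × 0.0011934 = 0.000310284
  w_Thermal·f_Thermal = 0.19 × 0.0013322 = 0.000253118
  w_Acoustic·f_Acoustic = 0.18 × 0.0258867 = 0.00465961
  w_Cosmic·f_Cosmic = 0.37 × 0.00166093 = 0.000614544
Marginal: 0.000310284 + 0.000253118 + 0.00465961 + 0.000614544 = 0.00583755
So the posterior for Source Cosmic is 0.000614544 / 0.00583755 ≈ 0.105.

0.105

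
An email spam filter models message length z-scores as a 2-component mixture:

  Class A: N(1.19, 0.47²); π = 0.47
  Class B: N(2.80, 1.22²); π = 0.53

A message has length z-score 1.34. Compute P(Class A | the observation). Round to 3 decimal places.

P(component k | x) = π_k·f_k(x) / marginal(x), where marginal(x) = Σ_j π_j·f_j(x).
Normal densities:
  L_A = (1/(0.47·√(2π)))·exp(−(1.34−1.19)²/(2·0.47²)) = 0.848813·exp(-0.05093) = 0.806667
  L_B = (1/(1.22·√(2π)))·exp(−(1.34−2.80)²/(2·1.22²)) = 0.327002·exp(-0.71607) = 0.159796
Unnormalised posteriors:
  π_A·L_A = 0.47 × 0.806667 = 0.379134
  π_B·L_B = 0.53 × 0.159796 = 0.0846916
Sum: 0.379134 + 0.0846916 = 0.463825
Responsibility of Class A: 0.379134 / 0.463825 ≈ 0.817

0.817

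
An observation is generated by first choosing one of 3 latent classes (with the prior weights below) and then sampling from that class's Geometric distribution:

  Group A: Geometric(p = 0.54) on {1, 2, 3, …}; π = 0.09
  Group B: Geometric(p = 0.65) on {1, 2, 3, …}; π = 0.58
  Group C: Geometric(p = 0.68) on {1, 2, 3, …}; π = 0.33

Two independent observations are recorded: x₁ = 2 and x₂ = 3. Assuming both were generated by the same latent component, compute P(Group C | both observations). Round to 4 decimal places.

The responsibility of component k is π_k f_k(x) divided by Σ_j π_j f_j(x).
Since both observations come from the same component, the likelihood for component k is f_k(x₁)·f_k(x₂).
  p_A = [0.2484] × [0.114264] = 0.0283832
  p_B = [0.2275] × [0.079625] = 0.0181147
  p_C = [0.2176] × [0.069632] = 0.0151519
Prior × likelihood for each component:
  π_A·p_A = 0.09 × 0.0283832 = 0.00255449
  π_B·p_B = 0.58 × 0.0181147 = 0.0105065
  π_C·p_C = 0.33 × 0.0151519 = 0.00500013
Marginal: 0.00255449 + 0.0105065 + 0.00500013 = 0.0180611
Responsibility of Group C: 0.00500013 / 0.0180611 ≈ 0.2768

0.2768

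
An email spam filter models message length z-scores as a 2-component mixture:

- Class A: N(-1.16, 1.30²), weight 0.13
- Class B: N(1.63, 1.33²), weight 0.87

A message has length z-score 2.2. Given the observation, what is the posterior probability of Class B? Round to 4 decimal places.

The responsibility of component k is w_k f_k(x) divided by Σ_j w_j f_j(x).
Normal densities:
  p_A = (1/(1.30·√(2π)))·exp(−(2.2−-1.16)²/(2·1.30²)) = 0.306879·exp(-3.34012) = 0.0108736
  p_B = (1/(1.33·√(2π)))·exp(−(2.2−1.63)²/(2·1.33²)) = 0.299957·exp(-0.09184) = 0.273637
Unnormalised posteriors:
  w_A·p_A = 0.13 × 0.0108736 = 0.00141356
  w_B·p_B = 0.87 × 0.273637 = 0.238064
Denominator: 0.00141356 + 0.238064 = 0.239477
So the posterior for Class B is 0.238064 / 0.239477 ≈ 0.9941.

0.9941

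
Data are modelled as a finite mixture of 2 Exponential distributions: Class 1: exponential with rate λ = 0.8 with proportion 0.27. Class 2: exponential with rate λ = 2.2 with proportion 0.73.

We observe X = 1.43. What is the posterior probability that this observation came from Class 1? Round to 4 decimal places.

By Bayes' theorem, P(k | x) = π_k f_k(x) / Σ_j π_j f_j(x).
Component likelihoods at x = 1.43:
  f_1 = 0.254834
  f_2 = 0.0946525
Weight by the priors:
  π_1·f_1 = 0.27 × 0.254834 = 0.0688051
  π_2·f_2 = 0.73 × 0.0946525 = 0.0690963
Sum: 0.0688051 + 0.0690963 = 0.137901
P(Class 1 | the observation) ≈ 0.4989

0.4989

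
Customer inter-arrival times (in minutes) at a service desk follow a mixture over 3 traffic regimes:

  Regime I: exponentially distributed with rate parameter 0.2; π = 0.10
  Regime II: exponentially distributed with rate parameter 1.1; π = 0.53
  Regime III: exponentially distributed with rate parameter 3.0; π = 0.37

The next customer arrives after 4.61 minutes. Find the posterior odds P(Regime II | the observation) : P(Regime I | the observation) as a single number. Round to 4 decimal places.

The posterior odds equal the prior odds times the likelihood ratio: (π_i/π_j)·(f_i(x)/f_j(x)).
Evaluate each component's likelihood at the observed value:
  L_I = 0.2·e^(−0.2·4.61) = 0.2·e^(−0.9220) = 0.0795446
  L_II = 1.1·e^(−1.1·4.61) = 1.1·e^(−5.0710) = 0.00690375
  L_III = 3.0·e^(−3.0·4.61) = 3.0·e^(−13.8300) = 2.95685e-06
0.00365899 / 0.00795446 ≈ 0.4600

0.4600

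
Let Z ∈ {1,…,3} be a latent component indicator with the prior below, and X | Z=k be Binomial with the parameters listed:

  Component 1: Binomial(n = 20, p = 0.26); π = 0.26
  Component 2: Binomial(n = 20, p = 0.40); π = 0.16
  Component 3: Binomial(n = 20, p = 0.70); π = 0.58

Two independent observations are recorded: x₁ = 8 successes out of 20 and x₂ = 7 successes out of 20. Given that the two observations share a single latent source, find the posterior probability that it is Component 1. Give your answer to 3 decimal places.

0.324

The responsibility of component k is π_k f_k(x) divided by Σ_j π_j f_j(x).
Since both observations come from the same component, the likelihood for component k is f_k(x₁)·f_k(x₂).
  p_1 = [C(20,8)·0.26^8·0.74^12 = 125970·2.08827e-05·0.0269638 = 0.0709307] × [0.124234] = 0.00881199
  p_2 = [C(20,8)·0.40^8·0.60^12 = 125970·0.00065536·0.00217678 = 0.179706] × [0.165882] = 0.02981
  p_3 = [C(20,8)·0.70^8·0.30^12 = 125970·0.057648·5.31441e-07 = 0.00385928] × [0.00101783] = 3.9281e-06
Weight by the priors:
  π_1·p_1 = 0.26 × 0.00881199 = 0.00229112
  π_2·p_2 = 0.16 × 0.02981 = 0.0047696
  π_3·p_3 = 0.58 × 3.9281e-06 = 2.2783e-06
Normaliser: 0.00229112 + 0.0047696 + 2.2783e-06 = 0.007063
P(Component 1 | x) = 0.00229112 / 0.007063 ≈ 0.324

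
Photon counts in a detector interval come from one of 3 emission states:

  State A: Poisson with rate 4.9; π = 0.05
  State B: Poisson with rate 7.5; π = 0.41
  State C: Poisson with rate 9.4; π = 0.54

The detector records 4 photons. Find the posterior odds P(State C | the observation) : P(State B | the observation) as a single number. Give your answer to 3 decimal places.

0.486

Only the two components matter; the odds are (π_i f_i(x)) / (π_j f_j(x)).
Evaluate each component's likelihood at the observed value:
  f_A = 0.178867
  f_B = 0.0729164
  f_C = 0.0269111
Posterior odds = (π_C·f_C) / (π_B·f_B) = (0.54·0.0269111) / (0.41·0.0729164) = 0.014532 / 0.0298957 ≈ 0.486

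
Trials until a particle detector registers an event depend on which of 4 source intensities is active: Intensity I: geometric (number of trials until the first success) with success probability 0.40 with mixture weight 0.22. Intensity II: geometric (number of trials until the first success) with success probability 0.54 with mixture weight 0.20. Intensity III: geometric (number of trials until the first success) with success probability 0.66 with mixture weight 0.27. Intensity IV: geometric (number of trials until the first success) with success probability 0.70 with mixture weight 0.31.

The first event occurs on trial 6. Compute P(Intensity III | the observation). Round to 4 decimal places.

By Bayes' theorem, P(k | x) = π_k f_k(x) / Σ_j π_j f_j(x).
Geometric probabilities:
  L_I = 0.031104
  L_II = 0.011122
  L_III = 0.00299874
  L_IV = 0.001701
Multiply by the mixture weights:
  π_I·L_I = 0.22 × 0.031104 = 0.00684288
  π_II·L_II = 0.20 × 0.011122 = 0.0022244
  π_III·L_III = 0.27 × 0.00299874 = 0.000809659
  π_IV·L_IV = 0.31 × 0.001701 = 0.00052731
Denominator: 0.00684288 + 0.0022244 + 0.000809659 + 0.00052731 = 0.0104042
Responsibility of Intensity III: 0.000809659 / 0.0104042 ≈ 0.0778

0.0778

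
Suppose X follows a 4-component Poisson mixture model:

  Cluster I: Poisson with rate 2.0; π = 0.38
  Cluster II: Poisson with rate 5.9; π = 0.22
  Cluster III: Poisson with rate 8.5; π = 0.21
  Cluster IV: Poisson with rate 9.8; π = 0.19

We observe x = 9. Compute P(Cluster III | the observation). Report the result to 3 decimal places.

Posterior ∝ prior × likelihood, so P(k | x) ∝ π_k f_k(x); normalise over all components.
Poisson probabilities:
  f_I = 0.000190949
  f_II = 0.0653985
  f_III = 0.129869
  f_IV = 0.127405
Weight by the priors:
  π_I·f_I = 0.38 × 0.000190949 = 7.25607e-05
  π_II·f_II = 0.22 × 0.0653985 = 0.0143877
  π_III·f_III = 0.21 × 0.129869 = 0.0272724
  π_IV·f_IV = 0.19 × 0.127405 = 0.0242069
Normaliser: 7.25607e-05 + 0.0143877 + 0.0272724 + 0.0242069 = 0.0659395
Responsibility of Cluster III: 0.0272724 / 0.0659395 ≈ 0.414

0.414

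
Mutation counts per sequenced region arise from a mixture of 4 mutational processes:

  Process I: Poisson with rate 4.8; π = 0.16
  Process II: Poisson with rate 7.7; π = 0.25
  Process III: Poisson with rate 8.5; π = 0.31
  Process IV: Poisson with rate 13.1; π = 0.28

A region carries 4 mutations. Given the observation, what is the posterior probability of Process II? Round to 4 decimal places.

0.2758

By Bayes' theorem, P(k | x) = w_k f_k(x) / Σ_j w_j f_j(x).
Evaluate each component's likelihood at the observed value:
  p_I = e^(−4.8)·4.8^4/4! = 0.182029
  p_II = e^(−7.7)·7.7^4/4! = 0.0663261
  p_III = e^(−8.5)·8.5^4/4! = 0.0442549
  p_IV = e^(−13.1)·13.1^4/4! = 0.00250967
Multiply by the mixture weights:
  w_I·p_I = 0.16 × 0.182029 = 0.0291246
  w_II·p_II = 0.25 × 0.0663261 = 0.0165815
  w_III·p_III = 0.31 × 0.0442549 = 0.013719
  w_IV·p_IV = 0.28 × 0.00250967 = 0.000702707
Evidence: 0.0291246 + 0.0165815 + 0.013719 + 0.000702707 = 0.0601279
P(Process II | x) ≈ 0.2758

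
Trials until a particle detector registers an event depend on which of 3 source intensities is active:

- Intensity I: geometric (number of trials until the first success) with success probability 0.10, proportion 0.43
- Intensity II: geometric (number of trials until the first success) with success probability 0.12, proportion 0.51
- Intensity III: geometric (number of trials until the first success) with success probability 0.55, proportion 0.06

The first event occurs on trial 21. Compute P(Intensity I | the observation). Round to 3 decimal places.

0.524

Apply Bayes' rule: the posterior for each component is proportional to its prior times its likelihood at x.
Geometric probabilities:
  p_I = 0.10·(1−0.10)^20 = 0.10·0.121577 = 0.0121577
  p_II = 0.12·(1−0.12)^20 = 0.12·0.0775628 = 0.00930754
  p_III = 0.55·(1−0.55)^20 = 0.55·1.15945e-07 = 6.37695e-08
Unnormalised posteriors:
  w_I·p_I = 0.43 × 0.0121577 = 0.0052278
  w_II·p_II = 0.51 × 0.00930754 = 0.00474684
  w_III·p_III = 0.06 × 6.37695e-08 = 3.82617e-09
Normaliser: 0.0052278 + 0.00474684 + 3.82617e-09 = 0.00997464
Responsibility of Intensity I: 0.0052278 / 0.00997464 ≈ 0.524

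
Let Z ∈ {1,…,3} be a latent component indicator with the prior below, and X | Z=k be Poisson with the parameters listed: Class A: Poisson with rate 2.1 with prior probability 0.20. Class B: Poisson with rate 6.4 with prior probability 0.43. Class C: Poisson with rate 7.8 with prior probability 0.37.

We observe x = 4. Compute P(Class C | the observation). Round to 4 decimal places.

Apply Bayes' rule: the posterior for each component is proportional to its prior times its likelihood at x.
Poisson probabilities:
  p_A = e^(−2.1)·2.1^4/4! = 0.099231
  p_B = e^(−6.4)·6.4^4/4! = 0.116151
  p_C = e^(−7.8)·7.8^4/4! = 0.0631932
Weight by the priors:
  π_A·p_A = 0.20 × 0.099231 = 0.0198462
  π_B·p_B = 0.43 × 0.116151 = 0.049945
  π_C·p_C = 0.37 × 0.0631932 = 0.0233815
Denominator: 0.0198462 + 0.049945 + 0.0233815 = 0.0931727
So the posterior for Class C is 0.0233815 / 0.0931727 ≈ 0.2509.

0.2509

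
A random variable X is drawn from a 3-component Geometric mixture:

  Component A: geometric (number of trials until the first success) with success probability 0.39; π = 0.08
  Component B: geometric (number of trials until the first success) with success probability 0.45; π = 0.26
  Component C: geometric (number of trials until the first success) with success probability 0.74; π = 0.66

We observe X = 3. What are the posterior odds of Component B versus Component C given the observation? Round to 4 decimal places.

Only the two components matter; the odds are (π_i f_i(x)) / (π_j f_j(x)).
Geometric probabilities:
  p_A = 0.39·(1−0.39)^2 = 0.39·0.3721 = 0.145119
  p_B = 0.45·(1−0.45)^2 = 0.45·0.3025 = 0.136125
  p_C = 0.74·(1−0.74)^2 = 0.74·0.0676 = 0.050024
0.0353925 / 0.0330158 ≈ 1.0720

1.0720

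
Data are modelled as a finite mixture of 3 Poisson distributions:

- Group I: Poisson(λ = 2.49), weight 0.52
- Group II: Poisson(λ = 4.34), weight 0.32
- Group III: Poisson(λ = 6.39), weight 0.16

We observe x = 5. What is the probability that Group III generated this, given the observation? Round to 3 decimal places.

0.213

Apply Bayes' rule: the posterior for each component is proportional to its prior times its likelihood at x.
Poisson probabilities:
  L_I = e^(−2.49)·2.49^5/5! = 0.0661336
  L_II = e^(−4.34)·4.34^5/5! = 0.167274
  L_III = e^(−6.39)·6.39^5/5! = 0.148998
Weight by the priors:
  w_I·L_I = 0.52 × 0.0661336 = 0.0343895
  w_II·L_II = 0.32 × 0.167274 = 0.0535278
  w_III·L_III = 0.16 × 0.148998 = 0.0238397
Sum: 0.0343895 + 0.0535278 + 0.0238397 = 0.111757
Responsibility of Group III: 0.0238397 / 0.111757 ≈ 0.213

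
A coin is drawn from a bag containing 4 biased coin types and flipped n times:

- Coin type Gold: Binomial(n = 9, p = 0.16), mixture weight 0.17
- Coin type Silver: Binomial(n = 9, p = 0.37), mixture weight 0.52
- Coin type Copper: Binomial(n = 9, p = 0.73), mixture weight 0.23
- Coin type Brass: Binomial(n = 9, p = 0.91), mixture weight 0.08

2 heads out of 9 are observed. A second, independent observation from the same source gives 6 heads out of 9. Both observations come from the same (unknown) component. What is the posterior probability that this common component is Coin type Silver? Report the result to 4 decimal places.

The responsibility of component k is π_k f_k(x) divided by Σ_j π_j f_j(x).
Since both observations come from the same component, the likelihood for component k is f_k(x₁)·f_k(x₂).
  L_Gold = [0.271955] × [0.00083529] = 0.000227161
  L_Silver = [0.194129] × [0.0538904] = 0.0104617
  L_Copper = [0.00200676] × [0.250212] = 0.000502114
  L_Brass = [1.42588e-06] × [0.034774] = 4.95836e-08
Weight by the priors:
  π_Gold·L_Gold = 0.17 × 0.000227161 = 3.86174e-05
  π_Silver·L_Silver = 0.52 × 0.0104617 = 0.00544007
  π_Copper·L_Copper = 0.23 × 0.000502114 = 0.000115486
  π_Brass·L_Brass = 0.08 × 4.95836e-08 = 3.96669e-09
Evidence: 3.86174e-05 + 0.00544007 + 0.000115486 + 3.96669e-09 = 0.00559418
So the posterior for Coin type Silver is 0.00544007 / 0.00559418 ≈ 0.9725.

0.9725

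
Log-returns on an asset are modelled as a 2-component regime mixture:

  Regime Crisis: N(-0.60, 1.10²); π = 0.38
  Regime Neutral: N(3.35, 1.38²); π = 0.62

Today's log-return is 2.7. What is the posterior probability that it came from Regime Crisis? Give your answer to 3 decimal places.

The responsibility of component k is P(Z=k) f_k(x) divided by Σ_j P(Z=j) f_j(x).
Component likelihoods at x = 2.7:
  p_Crisis = (1/(1.10·√(2π)))·exp(−(2.7−-0.60)²/(2·1.10²)) = 0.362675·exp(-4.50000) = 0.00402895
  p_Neutral = (1/(1.38·√(2π)))·exp(−(2.7−3.35)²/(2·1.38²)) = 0.289089·exp(-0.11093) = 0.258735
Unnormalised posteriors:
  P(Z=Crisis)·p_Crisis = 0.38 × 0.00402895 = 0.001531
  P(Z=Neutral)·p_Neutral = 0.62 × 0.258735 = 0.160416
Sum: 0.001531 + 0.160416 = 0.161947
Responsibility of Regime Crisis: 0.001531 / 0.161947 ≈ 0.009

0.009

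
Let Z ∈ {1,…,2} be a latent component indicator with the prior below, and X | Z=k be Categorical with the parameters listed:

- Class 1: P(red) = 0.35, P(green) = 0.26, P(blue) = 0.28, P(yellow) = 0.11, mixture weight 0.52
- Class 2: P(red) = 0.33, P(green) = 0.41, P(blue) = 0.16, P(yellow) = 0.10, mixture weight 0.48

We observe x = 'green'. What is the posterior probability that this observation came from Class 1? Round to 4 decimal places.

P(component k | x) = P(Z=k)·f_k(x) / marginal(x), where marginal(x) = Σ_j P(Z=j)·f_j(x).
Component likelihoods at x = 'green':
  L_1 = P(green | comp) = 0.26
  L_2 = P(green | comp) = 0.41
Weight by the priors:
  P(Z=1)·L_1 = 0.52 × 0.26 = 0.1352
  P(Z=2)·L_2 = 0.48 × 0.41 = 0.1968
Evidence: 0.1352 + 0.1968 = 0.332
P(Class 1 | the observation) = 0.1352 / 0.332 ≈ 0.4072

0.4072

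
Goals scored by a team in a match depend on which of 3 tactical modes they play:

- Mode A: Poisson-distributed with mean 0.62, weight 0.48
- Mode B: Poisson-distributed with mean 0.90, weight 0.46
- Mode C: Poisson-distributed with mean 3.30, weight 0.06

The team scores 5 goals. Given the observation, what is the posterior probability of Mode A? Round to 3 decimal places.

0.024

Apply Bayes' rule: the posterior for each component is proportional to its prior times its likelihood at x.
Evaluate each component's likelihood at the observed value:
  L_A = e^(−0.62)·0.62^5/5! = 0.00041069
  L_B = e^(−0.90)·0.90^5/5! = 0.00200063
  L_C = e^(−3.30)·3.30^5/5! = 0.120286
Prior × likelihood for each component:
  P(Z=A)·L_A = 0.48 × 0.00041069 = 0.000197131
  P(Z=B)·L_B = 0.46 × 0.00200063 = 0.000920289
  P(Z=C)·L_C = 0.06 × 0.120286 = 0.00721719
Evidence: 0.000197131 + 0.000920289 + 0.00721719 = 0.00833461
Responsibility of Mode A: 0.000197131 / 0.00833461 ≈ 0.024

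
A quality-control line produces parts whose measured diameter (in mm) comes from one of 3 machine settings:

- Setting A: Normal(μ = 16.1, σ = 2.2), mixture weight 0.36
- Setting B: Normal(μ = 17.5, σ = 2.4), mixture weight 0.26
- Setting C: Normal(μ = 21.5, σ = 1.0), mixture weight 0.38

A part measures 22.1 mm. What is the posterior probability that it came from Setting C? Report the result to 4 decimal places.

0.9373

Apply Bayes' rule: the posterior for each component is proportional to its prior times its likelihood at x.
Component likelihoods at x = 22.1 mm:
  L_A = (1/(2.2·√(2π)))·exp(−(22.1−16.1)²/(2·2.2²)) = 0.181337·exp(-3.71901) = 0.00439889
  L_B = (1/(2.4·√(2π)))·exp(−(22.1−17.5)²/(2·2.4²)) = 0.166226·exp(-1.83681) = 0.026484
  L_C = (1/(1.0·√(2π)))·exp(−(22.1−21.5)²/(2·1.0²)) = 0.398942·exp(-0.18000) = 0.333225
Unnormalised posteriors:
  P(Z=A)·L_A = 0.36 × 0.00439889 = 0.0015836
  P(Z=B)·L_B = 0.26 × 0.026484 = 0.00688585
  P(Z=C)·L_C = 0.38 × 0.333225 = 0.126625
Marginal: 0.0015836 + 0.00688585 + 0.126625 = 0.135095
P(Setting C | data) ≈ 0.9373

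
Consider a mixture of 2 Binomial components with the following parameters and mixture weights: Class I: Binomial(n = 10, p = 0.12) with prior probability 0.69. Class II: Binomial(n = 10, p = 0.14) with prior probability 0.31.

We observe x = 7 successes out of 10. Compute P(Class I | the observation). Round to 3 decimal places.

Posterior ∝ prior × likelihood, so P(k | x) ∝ P(Z=k) f_k(x); normalise over all components.
Component likelihoods at x = 7 successes out of 10:
  p_I = C(10,7)·0.12^7·0.88^3 = 120·3.58318e-07·0.681472 = 2.9302e-05
  p_II = C(10,7)·0.14^7·0.86^3 = 120·1.05414e-06·0.636056 = 8.04587e-05
Unnormalised posteriors:
  P(Z=I)·p_I = 0.69 × 2.9302e-05 = 2.02184e-05
  P(Z=II)·p_II = 0.31 × 8.04587e-05 = 2.49422e-05
Marginal: 2.02184e-05 + 2.49422e-05 = 4.51606e-05
P(Class I | data) ≈ 0.448

0.448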